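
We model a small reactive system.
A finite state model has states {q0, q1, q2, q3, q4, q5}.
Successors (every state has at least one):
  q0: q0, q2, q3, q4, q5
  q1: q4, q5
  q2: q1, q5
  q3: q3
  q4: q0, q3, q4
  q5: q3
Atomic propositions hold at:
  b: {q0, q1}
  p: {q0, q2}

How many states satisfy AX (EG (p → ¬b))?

4

Sat(¬b) = {q2, q3, q4, q5}
Sat(p → ¬b) = {q1, q2, q3, q4, q5}
EG (p → ¬b): greatest fixpoint, start Z0 = {q1, q2, q3, q4, q5}, keep only states in Sat with some successor in Z. Already a fixed point.
Sat(EG (p → ¬b)) = {q1, q2, q3, q4, q5}
Sat(AX (EG (p → ¬b))) = {s : every successor in {q1, q2, q3, q4, q5}} = {q1, q2, q3, q5}
|Sat(AX (EG (p → ¬b)))| = |{q1, q2, q3, q5}| = 4.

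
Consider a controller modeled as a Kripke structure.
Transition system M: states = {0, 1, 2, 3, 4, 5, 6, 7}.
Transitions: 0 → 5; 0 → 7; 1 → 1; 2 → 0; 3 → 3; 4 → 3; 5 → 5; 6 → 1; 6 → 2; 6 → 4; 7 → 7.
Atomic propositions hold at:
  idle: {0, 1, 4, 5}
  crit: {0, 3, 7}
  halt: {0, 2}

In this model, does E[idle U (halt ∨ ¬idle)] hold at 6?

Yes

Sat(¬idle) = {2, 3, 6, 7}
Sat(halt ∨ ¬idle) = {0, 2, 3, 6, 7}
E[idle U (halt ∨ ¬idle)]: least fixpoint, start Z0 = Sat((halt ∨ ¬idle)) = {0, 2, 3, 6, 7}, add states in Sat(idle) with some successor in Z. Z1 = {0, 2, 3, 4, 6, 7}; fixed.
Sat(E[idle U (halt ∨ ¬idle)]) = {0, 2, 3, 4, 6, 7}
6 ∈ Sat(E[idle U (halt ∨ ¬idle)]) = {0, 2, 3, 4, 6, 7}, so the formula holds at 6.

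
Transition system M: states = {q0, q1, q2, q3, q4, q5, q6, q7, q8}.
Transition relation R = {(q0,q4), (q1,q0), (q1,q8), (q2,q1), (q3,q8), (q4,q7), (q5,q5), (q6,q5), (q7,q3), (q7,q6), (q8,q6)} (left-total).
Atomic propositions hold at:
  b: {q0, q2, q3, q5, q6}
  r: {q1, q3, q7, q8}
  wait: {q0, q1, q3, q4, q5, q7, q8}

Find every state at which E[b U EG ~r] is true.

Sat(~r) = {q0, q2, q4, q5, q6}
EG ~r: greatest fixpoint, start Z0 = {q0, q2, q4, q5, q6}, keep only states in Sat with some successor in Z. Z1 = {q0, q5, q6}; Z2 = {q5, q6}; fixed.
Sat(EG ~r) = {q5, q6}
E[b U EG ~r]: least fixpoint, start Z0 = Sat(EG ~r) = {q5, q6}, add states in Sat(b) with some successor in Z. Already a fixed point.
Sat(E[b U EG ~r]) = {q5, q6}

{q5, q6}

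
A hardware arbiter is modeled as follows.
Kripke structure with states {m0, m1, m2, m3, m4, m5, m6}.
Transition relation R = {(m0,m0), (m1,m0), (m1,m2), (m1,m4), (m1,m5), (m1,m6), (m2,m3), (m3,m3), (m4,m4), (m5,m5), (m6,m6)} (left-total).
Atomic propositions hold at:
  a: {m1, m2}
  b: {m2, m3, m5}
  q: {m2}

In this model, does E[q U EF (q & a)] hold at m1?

Yes

Sat(q & a) = {m2}
EF (q & a): least fixpoint, start Z0 = {m2}, add states with some successor in Z. Z1 = {m1, m2}; fixed.
Sat(EF (q & a)) = {m1, m2}
E[q U EF (q & a)]: least fixpoint, start Z0 = Sat(EF (q & a)) = {m1, m2}, add states in Sat(q) with some successor in Z. Already a fixed point.
Sat(E[q U EF (q & a)]) = {m1, m2}
m1 ∈ Sat(E[q U EF (q & a)]) = {m1, m2}, so the formula holds at m1.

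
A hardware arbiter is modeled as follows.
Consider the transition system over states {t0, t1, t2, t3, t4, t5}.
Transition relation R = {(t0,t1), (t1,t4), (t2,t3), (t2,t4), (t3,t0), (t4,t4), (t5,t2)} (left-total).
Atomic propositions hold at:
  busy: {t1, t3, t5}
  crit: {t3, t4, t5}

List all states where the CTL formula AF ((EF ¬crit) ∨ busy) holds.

{t0, t1, t2, t3, t5}

Sat(¬crit) = {t0, t1, t2}
EF ¬crit: least fixpoint, start Z0 = {t0, t1, t2}, add states with some successor in Z. Z1 = {t0, t1, t2, t3, t5}; fixed.
Sat(EF ¬crit) = {t0, t1, t2, t3, t5}
Sat((EF ¬crit) ∨ busy) = {t0, t1, t2, t3, t5}
AF ((EF ¬crit) ∨ busy): least fixpoint, start Z0 = {t0, t1, t2, t3, t5}, add states with every successor in Z. Already a fixed point.
Sat(AF ((EF ¬crit) ∨ busy)) = {t0, t1, t2, t3, t5}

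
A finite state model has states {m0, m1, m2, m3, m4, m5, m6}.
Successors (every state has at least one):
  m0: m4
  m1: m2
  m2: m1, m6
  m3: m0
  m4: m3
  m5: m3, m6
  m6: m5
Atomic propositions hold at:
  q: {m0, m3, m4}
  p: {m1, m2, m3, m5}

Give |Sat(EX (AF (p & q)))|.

Sat(p & q) = {m3}
AF (p & q): least fixpoint, start Z0 = {m3}, add states with every successor in Z. Z1 = {m3, m4}; Z2 = {m0, m3, m4}; fixed.
Sat(AF (p & q)) = {m0, m3, m4}
Sat(EX (AF (p & q))) = {s : some successor in {m0, m3, m4}} = {m0, m3, m4, m5}
|Sat(EX (AF (p & q)))| = |{m0, m3, m4, m5}| = 4.

4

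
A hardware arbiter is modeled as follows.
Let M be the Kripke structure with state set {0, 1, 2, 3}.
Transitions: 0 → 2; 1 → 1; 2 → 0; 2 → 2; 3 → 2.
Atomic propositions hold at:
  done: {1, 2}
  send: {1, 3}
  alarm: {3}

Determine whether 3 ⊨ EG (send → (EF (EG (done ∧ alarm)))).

No

Sat(done ∧ alarm) = ∅
EG (done ∧ alarm): greatest fixpoint, start Z0 = ∅, keep only states in Sat with some successor in Z. Already a fixed point.
Sat(EG (done ∧ alarm)) = ∅
EF (EG (done ∧ alarm)): least fixpoint, start Z0 = ∅, add states with some successor in Z. Already a fixed point.
Sat(EF (EG (done ∧ alarm))) = ∅
Sat(send → (EF (EG (done ∧ alarm)))) = {0, 2}
EG (send → (EF (EG (done ∧ alarm)))): greatest fixpoint, start Z0 = {0, 2}, keep only states in Sat with some successor in Z. Already a fixed point.
Sat(EG (send → (EF (EG (done ∧ alarm))))) = {0, 2}
3 ∉ Sat(EG (send → (EF (EG (done ∧ alarm))))) = {0, 2}, so the formula does not hold at 3.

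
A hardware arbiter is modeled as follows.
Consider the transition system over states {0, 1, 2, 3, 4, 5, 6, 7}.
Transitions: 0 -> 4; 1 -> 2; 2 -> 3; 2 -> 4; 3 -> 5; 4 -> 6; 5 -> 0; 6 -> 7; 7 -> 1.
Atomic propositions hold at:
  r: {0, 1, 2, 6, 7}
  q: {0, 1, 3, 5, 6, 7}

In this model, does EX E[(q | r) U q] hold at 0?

Sat(q | r) = {0, 1, 2, 3, 5, 6, 7}
E[(q | r) U q]: least fixpoint, start Z0 = Sat(q) = {0, 1, 3, 5, 6, 7}, add states in Sat(q | r) with some successor in Z. Z1 = {0, 1, 2, 3, 5, 6, 7}; fixed.
Sat(E[(q | r) U q]) = {0, 1, 2, 3, 5, 6, 7}
Sat(EX E[(q | r) U q]) = {s : some successor in {0, 1, 2, 3, 5, 6, 7}} = {1, 2, 3, 4, 5, 6, 7}
0 ∉ Sat(EX E[(q | r) U q]) = {1, 2, 3, 4, 5, 6, 7}, so the formula does not hold at 0.

No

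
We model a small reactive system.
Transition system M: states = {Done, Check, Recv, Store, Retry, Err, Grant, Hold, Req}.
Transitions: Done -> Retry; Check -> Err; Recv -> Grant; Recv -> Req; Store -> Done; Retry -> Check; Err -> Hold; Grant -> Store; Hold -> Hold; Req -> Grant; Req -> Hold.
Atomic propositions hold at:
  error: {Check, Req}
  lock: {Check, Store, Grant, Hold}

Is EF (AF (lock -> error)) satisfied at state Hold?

Sat(lock -> error) = {Done, Check, Recv, Retry, Err, Req}
AF (lock -> error): least fixpoint, start Z0 = {Done, Check, Recv, Retry, Err, Req}, add states with every successor in Z. Z1 = {Done, Check, Recv, Store, Retry, Err, Req}; Z2 = {Done, Check, Recv, Store, Retry, Err, Grant, Req}; fixed.
Sat(AF (lock -> error)) = {Done, Check, Recv, Store, Retry, Err, Grant, Req}
EF (AF (lock -> error)): least fixpoint, start Z0 = {Done, Check, Recv, Store, Retry, Err, Grant, Req}, add states with some successor in Z. Already a fixed point.
Sat(EF (AF (lock -> error))) = {Done, Check, Recv, Store, Retry, Err, Grant, Req}
Hold ∉ Sat(EF (AF (lock -> error))) = {Done, Check, Recv, Store, Retry, Err, Grant, Req}, so the formula does not hold at Hold.

No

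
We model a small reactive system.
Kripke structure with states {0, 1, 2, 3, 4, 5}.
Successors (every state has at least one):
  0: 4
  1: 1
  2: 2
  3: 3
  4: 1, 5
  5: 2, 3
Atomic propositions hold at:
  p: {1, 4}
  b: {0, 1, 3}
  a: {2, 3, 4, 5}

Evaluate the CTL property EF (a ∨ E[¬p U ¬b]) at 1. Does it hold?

No

Sat(¬p) = {0, 2, 3, 5}
Sat(¬b) = {2, 4, 5}
E[¬p U ¬b]: least fixpoint, start Z0 = Sat(¬b) = {2, 4, 5}, add states in Sat(¬p) with some successor in Z. Z1 = {0, 2, 4, 5}; fixed.
Sat(E[¬p U ¬b]) = {0, 2, 4, 5}
Sat(a ∨ E[¬p U ¬b]) = {0, 2, 3, 4, 5}
EF (a ∨ E[¬p U ¬b]): least fixpoint, start Z0 = {0, 2, 3, 4, 5}, add states with some successor in Z. Already a fixed point.
Sat(EF (a ∨ E[¬p U ¬b])) = {0, 2, 3, 4, 5}
1 ∉ Sat(EF (a ∨ E[¬p U ¬b])) = {0, 2, 3, 4, 5}, so the formula does not hold at 1.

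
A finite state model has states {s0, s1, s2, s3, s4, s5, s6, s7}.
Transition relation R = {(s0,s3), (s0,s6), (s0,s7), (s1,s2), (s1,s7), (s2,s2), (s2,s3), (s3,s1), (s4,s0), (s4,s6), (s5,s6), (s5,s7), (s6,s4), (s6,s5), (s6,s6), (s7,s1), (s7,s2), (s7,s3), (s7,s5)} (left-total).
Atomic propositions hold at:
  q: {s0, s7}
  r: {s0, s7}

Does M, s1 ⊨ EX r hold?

Yes

Sat(EX r) = {s : some successor in {s0, s7}} = {s0, s1, s4, s5}
s1 ∈ Sat(EX r) = {s0, s1, s4, s5}, so the formula holds at s1.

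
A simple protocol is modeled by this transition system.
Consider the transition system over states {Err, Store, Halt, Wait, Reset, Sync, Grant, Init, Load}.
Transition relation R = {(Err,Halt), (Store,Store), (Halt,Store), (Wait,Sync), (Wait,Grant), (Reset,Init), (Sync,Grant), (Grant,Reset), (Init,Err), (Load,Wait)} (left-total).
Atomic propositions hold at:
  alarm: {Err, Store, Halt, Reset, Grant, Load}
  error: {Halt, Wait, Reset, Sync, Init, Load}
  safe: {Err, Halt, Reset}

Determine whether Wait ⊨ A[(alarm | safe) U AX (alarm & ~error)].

Sat(alarm | safe) = {Err, Store, Halt, Reset, Grant, Load}
Sat(~error) = {Err, Store, Grant}
Sat(alarm & ~error) = {Err, Store, Grant}
Sat(AX (alarm & ~error)) = {s : every successor in {Err, Store, Grant}} = {Store, Halt, Sync, Init}
A[(alarm | safe) U AX (alarm & ~error)]: least fixpoint, start Z0 = Sat(AX (alarm & ~error)) = {Store, Halt, Sync, Init}, add states in Sat(alarm | safe) with every successor in Z. Z1 = {Err, Store, Halt, Reset, Sync, Init}; Z2 = {Err, Store, Halt, Reset, Sync, Grant, Init}; fixed.
Sat(A[(alarm | safe) U AX (alarm & ~error)]) = {Err, Store, Halt, Reset, Sync, Grant, Init}
Wait ∉ Sat(A[(alarm | safe) U AX (alarm & ~error)]) = {Err, Store, Halt, Reset, Sync, Grant, Init}, so the formula does not hold at Wait.

No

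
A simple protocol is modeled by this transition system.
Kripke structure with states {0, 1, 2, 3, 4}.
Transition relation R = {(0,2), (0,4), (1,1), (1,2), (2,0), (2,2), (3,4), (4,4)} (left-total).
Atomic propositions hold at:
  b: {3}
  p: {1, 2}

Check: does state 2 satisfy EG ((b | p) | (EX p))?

Sat(b | p) = {1, 2, 3}
Sat(EX p) = {s : some successor in {1, 2}} = {0, 1, 2}
Sat((b | p) | (EX p)) = {0, 1, 2, 3}
EG ((b | p) | (EX p)): greatest fixpoint, start Z0 = {0, 1, 2, 3}, keep only states in Sat with some successor in Z. Z1 = {0, 1, 2}; fixed.
Sat(EG ((b | p) | (EX p))) = {0, 1, 2}
2 ∈ Sat(EG ((b | p) | (EX p))) = {0, 1, 2}, so the formula holds at 2.

Yes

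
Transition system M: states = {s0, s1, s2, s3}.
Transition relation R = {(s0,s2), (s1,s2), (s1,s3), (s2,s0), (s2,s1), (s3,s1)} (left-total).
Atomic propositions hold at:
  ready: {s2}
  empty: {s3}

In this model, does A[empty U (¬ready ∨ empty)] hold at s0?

Yes

Sat(¬ready) = {s0, s1, s3}
Sat(¬ready ∨ empty) = {s0, s1, s3}
A[empty U (¬ready ∨ empty)]: least fixpoint, start Z0 = Sat((¬ready ∨ empty)) = {s0, s1, s3}, add states in Sat(empty) with every successor in Z. Already a fixed point.
Sat(A[empty U (¬ready ∨ empty)]) = {s0, s1, s3}
s0 ∈ Sat(A[empty U (¬ready ∨ empty)]) = {s0, s1, s3}, so the formula holds at s0.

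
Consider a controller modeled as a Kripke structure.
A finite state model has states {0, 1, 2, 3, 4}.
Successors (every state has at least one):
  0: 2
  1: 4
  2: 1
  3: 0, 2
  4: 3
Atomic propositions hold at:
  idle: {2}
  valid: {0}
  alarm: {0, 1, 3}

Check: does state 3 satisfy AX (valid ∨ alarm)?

Sat(valid ∨ alarm) = {0, 1, 3}
Sat(AX (valid ∨ alarm)) = {s : every successor in {0, 1, 3}} = {2, 4}
3 ∉ Sat(AX (valid ∨ alarm)) = {2, 4}, so the formula does not hold at 3.

No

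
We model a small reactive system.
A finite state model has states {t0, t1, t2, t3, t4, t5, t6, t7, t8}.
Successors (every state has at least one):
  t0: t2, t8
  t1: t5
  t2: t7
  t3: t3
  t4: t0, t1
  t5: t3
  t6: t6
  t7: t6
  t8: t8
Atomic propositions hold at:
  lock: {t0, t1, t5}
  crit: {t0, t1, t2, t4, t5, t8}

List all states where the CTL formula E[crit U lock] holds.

{t0, t1, t4, t5}

E[crit U lock]: least fixpoint, start Z0 = Sat(lock) = {t0, t1, t5}, add states in Sat(crit) with some successor in Z. Z1 = {t0, t1, t4, t5}; fixed.
Sat(E[crit U lock]) = {t0, t1, t4, t5}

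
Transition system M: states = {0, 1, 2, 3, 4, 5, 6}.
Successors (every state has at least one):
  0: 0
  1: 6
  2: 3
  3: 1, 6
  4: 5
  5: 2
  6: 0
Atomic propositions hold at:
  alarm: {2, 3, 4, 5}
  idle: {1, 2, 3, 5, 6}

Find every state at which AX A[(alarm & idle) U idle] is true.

{1, 2, 3, 4, 5}

Sat(alarm & idle) = {2, 3, 5}
A[(alarm & idle) U idle]: least fixpoint, start Z0 = Sat(idle) = {1, 2, 3, 5, 6}, add states in Sat(alarm & idle) with every successor in Z. Already a fixed point.
Sat(A[(alarm & idle) U idle]) = {1, 2, 3, 5, 6}
Sat(AX A[(alarm & idle) U idle]) = {s : every successor in {1, 2, 3, 5, 6}} = {1, 2, 3, 4, 5}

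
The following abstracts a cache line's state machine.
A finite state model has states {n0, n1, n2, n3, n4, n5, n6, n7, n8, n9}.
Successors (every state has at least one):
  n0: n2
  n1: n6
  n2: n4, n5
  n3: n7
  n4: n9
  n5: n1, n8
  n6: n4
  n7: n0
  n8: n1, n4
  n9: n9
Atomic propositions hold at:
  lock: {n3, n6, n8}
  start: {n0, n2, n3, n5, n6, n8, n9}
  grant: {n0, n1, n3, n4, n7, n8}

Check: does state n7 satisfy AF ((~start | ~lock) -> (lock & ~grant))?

Sat(~start) = {n1, n4, n7}
Sat(~lock) = {n0, n1, n2, n4, n5, n7, n9}
Sat(~start | ~lock) = {n0, n1, n2, n4, n5, n7, n9}
Sat(~grant) = {n2, n5, n6, n9}
Sat(lock & ~grant) = {n6}
Sat((~start | ~lock) -> (lock & ~grant)) = {n3, n6, n8}
AF ((~start | ~lock) -> (lock & ~grant)): least fixpoint, start Z0 = {n3, n6, n8}, add states with every successor in Z. Z1 = {n1, n3, n6, n8}; Z2 = {n1, n3, n5, n6, n8}; fixed.
Sat(AF ((~start | ~lock) -> (lock & ~grant))) = {n1, n3, n5, n6, n8}
n7 ∉ Sat(AF ((~start | ~lock) -> (lock & ~grant))) = {n1, n3, n5, n6, n8}, so the formula does not hold at n7.

No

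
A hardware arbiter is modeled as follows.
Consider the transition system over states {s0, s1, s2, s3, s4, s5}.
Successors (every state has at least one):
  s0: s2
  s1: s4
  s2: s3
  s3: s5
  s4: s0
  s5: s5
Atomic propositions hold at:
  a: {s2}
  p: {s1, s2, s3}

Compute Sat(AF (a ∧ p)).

Sat(a ∧ p) = {s2}
AF (a ∧ p): least fixpoint, start Z0 = {s2}, add states with every successor in Z. Z1 = {s0, s2}; Z2 = {s0, s2, s4}; Z3 = {s0, s1, s2, s4}; fixed.
Sat(AF (a ∧ p)) = {s0, s1, s2, s4}

{s0, s1, s2, s4}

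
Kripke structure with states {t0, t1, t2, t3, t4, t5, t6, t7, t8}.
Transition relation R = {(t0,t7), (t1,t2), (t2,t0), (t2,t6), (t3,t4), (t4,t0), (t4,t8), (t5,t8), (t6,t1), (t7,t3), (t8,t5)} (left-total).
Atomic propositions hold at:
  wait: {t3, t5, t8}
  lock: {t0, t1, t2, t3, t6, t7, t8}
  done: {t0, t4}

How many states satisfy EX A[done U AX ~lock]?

Sat(~lock) = {t4, t5}
Sat(AX ~lock) = {s : every successor in {t4, t5}} = {t3, t8}
A[done U AX ~lock]: least fixpoint, start Z0 = Sat(AX ~lock) = {t3, t8}, add states in Sat(done) with every successor in Z. Already a fixed point.
Sat(A[done U AX ~lock]) = {t3, t8}
Sat(EX A[done U AX ~lock]) = {s : some successor in {t3, t8}} = {t4, t5, t7}
|Sat(EX A[done U AX ~lock])| = |{t4, t5, t7}| = 3.

3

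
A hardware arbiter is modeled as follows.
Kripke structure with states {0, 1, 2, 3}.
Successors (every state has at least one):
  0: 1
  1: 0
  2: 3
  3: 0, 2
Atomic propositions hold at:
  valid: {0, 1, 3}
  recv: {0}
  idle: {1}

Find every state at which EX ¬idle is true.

Sat(¬idle) = {0, 2, 3}
Sat(EX ¬idle) = {s : some successor in {0, 2, 3}} = {1, 2, 3}

{1, 2, 3}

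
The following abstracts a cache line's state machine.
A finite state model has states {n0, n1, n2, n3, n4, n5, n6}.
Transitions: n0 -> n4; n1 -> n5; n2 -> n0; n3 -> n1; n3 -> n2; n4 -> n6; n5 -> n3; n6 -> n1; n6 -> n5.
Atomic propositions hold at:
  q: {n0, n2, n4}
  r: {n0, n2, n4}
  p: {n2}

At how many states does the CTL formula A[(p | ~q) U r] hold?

3

Sat(~q) = {n1, n3, n5, n6}
Sat(p | ~q) = {n1, n2, n3, n5, n6}
A[(p | ~q) U r]: least fixpoint, start Z0 = Sat(r) = {n0, n2, n4}, add states in Sat(p | ~q) with every successor in Z. Already a fixed point.
Sat(A[(p | ~q) U r]) = {n0, n2, n4}
|Sat(A[(p | ~q) U r])| = |{n0, n2, n4}| = 3.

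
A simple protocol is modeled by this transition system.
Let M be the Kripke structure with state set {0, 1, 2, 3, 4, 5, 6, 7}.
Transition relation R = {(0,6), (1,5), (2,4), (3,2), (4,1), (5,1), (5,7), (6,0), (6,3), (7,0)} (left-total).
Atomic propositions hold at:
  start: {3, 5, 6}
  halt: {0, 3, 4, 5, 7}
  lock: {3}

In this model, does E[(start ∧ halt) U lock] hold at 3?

Yes

Sat(start ∧ halt) = {3, 5}
E[(start ∧ halt) U lock]: least fixpoint, start Z0 = Sat(lock) = {3}, add states in Sat(start ∧ halt) with some successor in Z. Already a fixed point.
Sat(E[(start ∧ halt) U lock]) = {3}
3 ∈ Sat(E[(start ∧ halt) U lock]) = {3}, so the formula holds at 3.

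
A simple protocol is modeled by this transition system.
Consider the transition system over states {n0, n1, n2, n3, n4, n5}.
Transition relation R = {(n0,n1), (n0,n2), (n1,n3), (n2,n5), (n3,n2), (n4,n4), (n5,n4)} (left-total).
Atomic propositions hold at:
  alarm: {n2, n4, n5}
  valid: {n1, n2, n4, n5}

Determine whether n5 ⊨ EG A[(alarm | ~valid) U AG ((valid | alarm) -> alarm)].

Yes

Sat(~valid) = {n0, n3}
Sat(alarm | ~valid) = {n0, n2, n3, n4, n5}
Sat(valid | alarm) = {n1, n2, n4, n5}
Sat((valid | alarm) -> alarm) = {n0, n2, n3, n4, n5}
AG ((valid | alarm) -> alarm): greatest fixpoint, start Z0 = {n0, n2, n3, n4, n5}, keep only states in Sat with every successor in Z. Z1 = {n2, n3, n4, n5}; fixed.
Sat(AG ((valid | alarm) -> alarm)) = {n2, n3, n4, n5}
A[(alarm | ~valid) U AG ((valid | alarm) -> alarm)]: least fixpoint, start Z0 = Sat(AG ((valid | alarm) -> alarm)) = {n2, n3, n4, n5}, add states in Sat(alarm | ~valid) with every successor in Z. Already a fixed point.
Sat(A[(alarm | ~valid) U AG ((valid | alarm) -> alarm)]) = {n2, n3, n4, n5}
EG A[(alarm | ~valid) U AG ((valid | alarm) -> alarm)]: greatest fixpoint, start Z0 = {n2, n3, n4, n5}, keep only states in Sat with some successor in Z. Already a fixed point.
Sat(EG A[(alarm | ~valid) U AG ((valid | alarm) -> alarm)]) = {n2, n3, n4, n5}
n5 ∈ Sat(EG A[(alarm | ~valid) U AG ((valid | alarm) -> alarm)]) = {n2, n3, n4, n5}, so the formula holds at n5.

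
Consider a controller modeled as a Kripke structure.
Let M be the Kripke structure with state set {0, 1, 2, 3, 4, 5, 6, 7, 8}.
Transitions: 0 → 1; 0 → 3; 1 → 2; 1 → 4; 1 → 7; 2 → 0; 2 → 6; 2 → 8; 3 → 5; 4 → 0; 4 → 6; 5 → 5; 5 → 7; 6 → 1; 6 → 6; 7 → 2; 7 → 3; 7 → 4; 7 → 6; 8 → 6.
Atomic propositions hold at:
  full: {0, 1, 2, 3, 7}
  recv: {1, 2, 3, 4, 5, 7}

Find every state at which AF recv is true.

{0, 1, 2, 3, 4, 5, 7}

AF recv: least fixpoint, start Z0 = {1, 2, 3, 4, 5, 7}, add states with every successor in Z. Z1 = {0, 1, 2, 3, 4, 5, 7}; fixed.
Sat(AF recv) = {0, 1, 2, 3, 4, 5, 7}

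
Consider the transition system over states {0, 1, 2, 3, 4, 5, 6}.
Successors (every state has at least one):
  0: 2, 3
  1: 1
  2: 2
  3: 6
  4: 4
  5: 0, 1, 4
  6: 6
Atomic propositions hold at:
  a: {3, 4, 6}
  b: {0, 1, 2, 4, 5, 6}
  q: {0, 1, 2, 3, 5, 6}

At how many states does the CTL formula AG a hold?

3

AG a: greatest fixpoint, start Z0 = {3, 4, 6}, keep only states in Sat with every successor in Z. Already a fixed point.
Sat(AG a) = {3, 4, 6}
|Sat(AG a)| = |{3, 4, 6}| = 3.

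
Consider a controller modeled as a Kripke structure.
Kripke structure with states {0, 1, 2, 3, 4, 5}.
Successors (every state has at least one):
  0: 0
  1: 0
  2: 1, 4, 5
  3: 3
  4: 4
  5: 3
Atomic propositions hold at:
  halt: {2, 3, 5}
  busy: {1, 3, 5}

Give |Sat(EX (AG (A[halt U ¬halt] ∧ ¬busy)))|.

4

Sat(¬halt) = {0, 1, 4}
A[halt U ¬halt]: least fixpoint, start Z0 = Sat(¬halt) = {0, 1, 4}, add states in Sat(halt) with every successor in Z. Already a fixed point.
Sat(A[halt U ¬halt]) = {0, 1, 4}
Sat(¬busy) = {0, 2, 4}
Sat(A[halt U ¬halt] ∧ ¬busy) = {0, 4}
AG (A[halt U ¬halt] ∧ ¬busy): greatest fixpoint, start Z0 = {0, 4}, keep only states in Sat with every successor in Z. Already a fixed point.
Sat(AG (A[halt U ¬halt] ∧ ¬busy)) = {0, 4}
Sat(EX (AG (A[halt U ¬halt] ∧ ¬busy))) = {s : some successor in {0, 4}} = {0, 1, 2, 4}
|Sat(EX (AG (A[halt U ¬halt] ∧ ¬busy)))| = |{0, 1, 2, 4}| = 4.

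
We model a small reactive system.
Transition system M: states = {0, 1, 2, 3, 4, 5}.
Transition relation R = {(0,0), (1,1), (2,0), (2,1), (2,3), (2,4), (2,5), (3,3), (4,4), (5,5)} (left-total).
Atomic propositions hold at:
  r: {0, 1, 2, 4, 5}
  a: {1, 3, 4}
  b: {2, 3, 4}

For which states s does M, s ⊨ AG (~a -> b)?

{1, 3, 4}

Sat(~a) = {0, 2, 5}
Sat(~a -> b) = {1, 2, 3, 4}
AG (~a -> b): greatest fixpoint, start Z0 = {1, 2, 3, 4}, keep only states in Sat with every successor in Z. Z1 = {1, 3, 4}; fixed.
Sat(AG (~a -> b)) = {1, 3, 4}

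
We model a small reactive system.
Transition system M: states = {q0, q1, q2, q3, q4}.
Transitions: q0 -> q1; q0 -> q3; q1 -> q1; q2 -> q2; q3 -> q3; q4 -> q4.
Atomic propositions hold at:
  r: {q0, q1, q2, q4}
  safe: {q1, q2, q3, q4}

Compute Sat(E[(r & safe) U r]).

{q0, q1, q2, q4}

Sat(r & safe) = {q1, q2, q4}
E[(r & safe) U r]: least fixpoint, start Z0 = Sat(r) = {q0, q1, q2, q4}, add states in Sat(r & safe) with some successor in Z. Already a fixed point.
Sat(E[(r & safe) U r]) = {q0, q1, q2, q4}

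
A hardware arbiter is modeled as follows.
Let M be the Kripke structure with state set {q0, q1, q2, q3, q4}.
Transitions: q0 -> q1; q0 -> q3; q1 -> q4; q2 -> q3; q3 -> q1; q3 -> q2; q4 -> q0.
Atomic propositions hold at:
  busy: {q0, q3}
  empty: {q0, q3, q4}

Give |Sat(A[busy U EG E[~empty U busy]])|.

3

Sat(~empty) = {q1, q2}
E[~empty U busy]: least fixpoint, start Z0 = Sat(busy) = {q0, q3}, add states in Sat(~empty) with some successor in Z. Z1 = {q0, q2, q3}; fixed.
Sat(E[~empty U busy]) = {q0, q2, q3}
EG E[~empty U busy]: greatest fixpoint, start Z0 = {q0, q2, q3}, keep only states in Sat with some successor in Z. Already a fixed point.
Sat(EG E[~empty U busy]) = {q0, q2, q3}
A[busy U EG E[~empty U busy]]: least fixpoint, start Z0 = Sat(EG E[~empty U busy]) = {q0, q2, q3}, add states in Sat(busy) with every successor in Z. Already a fixed point.
Sat(A[busy U EG E[~empty U busy]]) = {q0, q2, q3}
|Sat(A[busy U EG E[~empty U busy]])| = |{q0, q2, q3}| = 3.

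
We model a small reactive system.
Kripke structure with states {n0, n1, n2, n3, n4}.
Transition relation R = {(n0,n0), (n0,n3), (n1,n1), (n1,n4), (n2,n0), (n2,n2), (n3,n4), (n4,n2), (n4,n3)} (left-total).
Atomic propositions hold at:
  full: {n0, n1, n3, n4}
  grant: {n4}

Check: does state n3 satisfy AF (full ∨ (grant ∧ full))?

Yes

Sat(grant ∧ full) = {n4}
Sat(full ∨ (grant ∧ full)) = {n0, n1, n3, n4}
AF (full ∨ (grant ∧ full)): least fixpoint, start Z0 = {n0, n1, n3, n4}, add states with every successor in Z. Already a fixed point.
Sat(AF (full ∨ (grant ∧ full))) = {n0, n1, n3, n4}
n3 ∈ Sat(AF (full ∨ (grant ∧ full))) = {n0, n1, n3, n4}, so the formula holds at n3.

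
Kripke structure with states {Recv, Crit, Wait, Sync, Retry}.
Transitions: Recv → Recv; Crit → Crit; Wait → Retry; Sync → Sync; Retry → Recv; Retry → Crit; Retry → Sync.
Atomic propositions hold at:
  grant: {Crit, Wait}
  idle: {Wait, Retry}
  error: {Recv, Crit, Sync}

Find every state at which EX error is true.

{Recv, Crit, Sync, Retry}

Sat(EX error) = {s : some successor in {Recv, Crit, Sync}} = {Recv, Crit, Sync, Retry}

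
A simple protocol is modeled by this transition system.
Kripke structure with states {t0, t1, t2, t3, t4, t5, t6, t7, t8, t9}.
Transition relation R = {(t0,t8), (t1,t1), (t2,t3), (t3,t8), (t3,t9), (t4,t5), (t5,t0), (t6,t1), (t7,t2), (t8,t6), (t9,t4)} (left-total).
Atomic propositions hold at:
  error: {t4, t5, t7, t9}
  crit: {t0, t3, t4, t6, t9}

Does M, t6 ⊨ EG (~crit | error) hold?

No

Sat(~crit) = {t1, t2, t5, t7, t8}
Sat(~crit | error) = {t1, t2, t4, t5, t7, t8, t9}
EG (~crit | error): greatest fixpoint, start Z0 = {t1, t2, t4, t5, t7, t8, t9}, keep only states in Sat with some successor in Z. Z1 = {t1, t4, t7, t9}; Z2 = {t1, t9}; Z3 = {t1}; fixed.
Sat(EG (~crit | error)) = {t1}
t6 ∉ Sat(EG (~crit | error)) = {t1}, so the formula does not hold at t6.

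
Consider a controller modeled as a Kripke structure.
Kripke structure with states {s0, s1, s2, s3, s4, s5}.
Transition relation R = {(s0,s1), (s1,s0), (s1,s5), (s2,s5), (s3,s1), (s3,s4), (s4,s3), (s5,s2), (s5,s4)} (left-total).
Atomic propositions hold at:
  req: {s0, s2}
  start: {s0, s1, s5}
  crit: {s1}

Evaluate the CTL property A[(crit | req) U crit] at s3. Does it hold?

No

Sat(crit | req) = {s0, s1, s2}
A[(crit | req) U crit]: least fixpoint, start Z0 = Sat(crit) = {s1}, add states in Sat(crit | req) with every successor in Z. Z1 = {s0, s1}; fixed.
Sat(A[(crit | req) U crit]) = {s0, s1}
s3 ∉ Sat(A[(crit | req) U crit]) = {s0, s1}, so the formula does not hold at s3.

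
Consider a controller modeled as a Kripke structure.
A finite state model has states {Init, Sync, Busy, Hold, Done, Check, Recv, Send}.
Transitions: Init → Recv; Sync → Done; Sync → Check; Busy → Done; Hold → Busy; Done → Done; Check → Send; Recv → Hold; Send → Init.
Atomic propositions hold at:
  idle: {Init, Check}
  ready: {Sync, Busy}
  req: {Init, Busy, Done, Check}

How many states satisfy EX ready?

1

Sat(EX ready) = {s : some successor in {Sync, Busy}} = {Hold}
|Sat(EX ready)| = |{Hold}| = 1.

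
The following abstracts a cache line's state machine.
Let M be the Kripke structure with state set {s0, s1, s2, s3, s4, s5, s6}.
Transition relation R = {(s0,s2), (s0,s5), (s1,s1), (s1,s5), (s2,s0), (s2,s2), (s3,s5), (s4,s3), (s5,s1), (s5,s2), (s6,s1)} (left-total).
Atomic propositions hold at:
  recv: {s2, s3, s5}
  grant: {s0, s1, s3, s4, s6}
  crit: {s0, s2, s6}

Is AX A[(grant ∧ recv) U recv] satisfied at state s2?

Sat(grant ∧ recv) = {s3}
A[(grant ∧ recv) U recv]: least fixpoint, start Z0 = Sat(recv) = {s2, s3, s5}, add states in Sat(grant ∧ recv) with every successor in Z. Already a fixed point.
Sat(A[(grant ∧ recv) U recv]) = {s2, s3, s5}
Sat(AX A[(grant ∧ recv) U recv]) = {s : every successor in {s2, s3, s5}} = {s0, s3, s4}
s2 ∉ Sat(AX A[(grant ∧ recv) U recv]) = {s0, s3, s4}, so the formula does not hold at s2.

No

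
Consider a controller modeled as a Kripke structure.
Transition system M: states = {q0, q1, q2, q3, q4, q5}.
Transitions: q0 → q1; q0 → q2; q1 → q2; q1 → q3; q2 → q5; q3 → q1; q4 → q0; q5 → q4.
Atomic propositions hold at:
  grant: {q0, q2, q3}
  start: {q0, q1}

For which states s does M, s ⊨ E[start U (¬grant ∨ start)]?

{q0, q1, q4, q5}

Sat(¬grant) = {q1, q4, q5}
Sat(¬grant ∨ start) = {q0, q1, q4, q5}
E[start U (¬grant ∨ start)]: least fixpoint, start Z0 = Sat((¬grant ∨ start)) = {q0, q1, q4, q5}, add states in Sat(start) with some successor in Z. Already a fixed point.
Sat(E[start U (¬grant ∨ start)]) = {q0, q1, q4, q5}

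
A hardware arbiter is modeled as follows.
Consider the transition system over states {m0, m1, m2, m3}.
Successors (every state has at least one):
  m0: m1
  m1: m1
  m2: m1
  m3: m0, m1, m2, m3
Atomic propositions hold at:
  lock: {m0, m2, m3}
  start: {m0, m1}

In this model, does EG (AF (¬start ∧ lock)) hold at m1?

Sat(¬start) = {m2, m3}
Sat(¬start ∧ lock) = {m2, m3}
AF (¬start ∧ lock): least fixpoint, start Z0 = {m2, m3}, add states with every successor in Z. Already a fixed point.
Sat(AF (¬start ∧ lock)) = {m2, m3}
EG (AF (¬start ∧ lock)): greatest fixpoint, start Z0 = {m2, m3}, keep only states in Sat with some successor in Z. Z1 = {m3}; fixed.
Sat(EG (AF (¬start ∧ lock))) = {m3}
m1 ∉ Sat(EG (AF (¬start ∧ lock))) = {m3}, so the formula does not hold at m1.

No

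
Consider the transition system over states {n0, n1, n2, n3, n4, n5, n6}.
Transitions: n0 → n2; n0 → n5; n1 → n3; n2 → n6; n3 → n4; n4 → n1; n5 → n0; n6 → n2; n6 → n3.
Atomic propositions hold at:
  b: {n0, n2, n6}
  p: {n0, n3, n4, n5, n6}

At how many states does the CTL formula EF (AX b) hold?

4

Sat(AX b) = {s : every successor in {n0, n2, n6}} = {n2, n5}
EF (AX b): least fixpoint, start Z0 = {n2, n5}, add states with some successor in Z. Z1 = {n0, n2, n5, n6}; fixed.
Sat(EF (AX b)) = {n0, n2, n5, n6}
|Sat(EF (AX b))| = |{n0, n2, n5, n6}| = 4.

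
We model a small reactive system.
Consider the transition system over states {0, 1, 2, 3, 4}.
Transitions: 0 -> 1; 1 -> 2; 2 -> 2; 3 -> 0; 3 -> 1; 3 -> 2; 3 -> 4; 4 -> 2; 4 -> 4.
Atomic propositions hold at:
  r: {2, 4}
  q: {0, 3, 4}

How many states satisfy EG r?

2

EG r: greatest fixpoint, start Z0 = {2, 4}, keep only states in Sat with some successor in Z. Already a fixed point.
Sat(EG r) = {2, 4}
|Sat(EG r)| = |{2, 4}| = 2.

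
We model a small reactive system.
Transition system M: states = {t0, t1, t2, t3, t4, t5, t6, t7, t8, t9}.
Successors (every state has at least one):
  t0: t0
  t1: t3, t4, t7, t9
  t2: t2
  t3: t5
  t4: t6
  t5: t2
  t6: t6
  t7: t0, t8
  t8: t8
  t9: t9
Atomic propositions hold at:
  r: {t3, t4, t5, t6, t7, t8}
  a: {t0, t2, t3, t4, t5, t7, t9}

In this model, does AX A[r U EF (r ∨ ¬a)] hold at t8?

Sat(¬a) = {t1, t6, t8}
Sat(r ∨ ¬a) = {t1, t3, t4, t5, t6, t7, t8}
EF (r ∨ ¬a): least fixpoint, start Z0 = {t1, t3, t4, t5, t6, t7, t8}, add states with some successor in Z. Already a fixed point.
Sat(EF (r ∨ ¬a)) = {t1, t3, t4, t5, t6, t7, t8}
A[r U EF (r ∨ ¬a)]: least fixpoint, start Z0 = Sat(EF (r ∨ ¬a)) = {t1, t3, t4, t5, t6, t7, t8}, add states in Sat(r) with every successor in Z. Already a fixed point.
Sat(A[r U EF (r ∨ ¬a)]) = {t1, t3, t4, t5, t6, t7, t8}
Sat(AX A[r U EF (r ∨ ¬a)]) = {s : every successor in {t1, t3, t4, t5, t6, t7, t8}} = {t3, t4, t6, t8}
t8 ∈ Sat(AX A[r U EF (r ∨ ¬a)]) = {t3, t4, t6, t8}, so the formula holds at t8.

Yes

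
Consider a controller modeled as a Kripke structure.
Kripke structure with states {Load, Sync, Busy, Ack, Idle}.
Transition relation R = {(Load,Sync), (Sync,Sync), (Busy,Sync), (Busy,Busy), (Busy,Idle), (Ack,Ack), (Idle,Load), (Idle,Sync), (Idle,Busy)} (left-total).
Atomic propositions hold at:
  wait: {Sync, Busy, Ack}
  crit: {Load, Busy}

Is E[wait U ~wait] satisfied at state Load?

Sat(~wait) = {Load, Idle}
E[wait U ~wait]: least fixpoint, start Z0 = Sat(~wait) = {Load, Idle}, add states in Sat(wait) with some successor in Z. Z1 = {Load, Busy, Idle}; fixed.
Sat(E[wait U ~wait]) = {Load, Busy, Idle}
Load ∈ Sat(E[wait U ~wait]) = {Load, Busy, Idle}, so the formula holds at Load.

Yes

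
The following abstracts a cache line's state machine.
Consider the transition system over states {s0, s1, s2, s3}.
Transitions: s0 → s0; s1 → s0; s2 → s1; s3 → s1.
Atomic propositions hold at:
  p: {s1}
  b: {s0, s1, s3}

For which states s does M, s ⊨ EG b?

{s0, s1, s3}

EG b: greatest fixpoint, start Z0 = {s0, s1, s3}, keep only states in Sat with some successor in Z. Already a fixed point.
Sat(EG b) = {s0, s1, s3}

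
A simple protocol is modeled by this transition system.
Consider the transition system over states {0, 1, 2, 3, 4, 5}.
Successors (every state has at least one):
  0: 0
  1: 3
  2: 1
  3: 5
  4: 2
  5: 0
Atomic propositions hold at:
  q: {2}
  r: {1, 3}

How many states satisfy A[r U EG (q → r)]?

Sat(q → r) = {0, 1, 3, 4, 5}
EG (q → r): greatest fixpoint, start Z0 = {0, 1, 3, 4, 5}, keep only states in Sat with some successor in Z. Z1 = {0, 1, 3, 5}; fixed.
Sat(EG (q → r)) = {0, 1, 3, 5}
A[r U EG (q → r)]: least fixpoint, start Z0 = Sat(EG (q → r)) = {0, 1, 3, 5}, add states in Sat(r) with every successor in Z. Already a fixed point.
Sat(A[r U EG (q → r)]) = {0, 1, 3, 5}
|Sat(A[r U EG (q → r)])| = |{0, 1, 3, 5}| = 4.

4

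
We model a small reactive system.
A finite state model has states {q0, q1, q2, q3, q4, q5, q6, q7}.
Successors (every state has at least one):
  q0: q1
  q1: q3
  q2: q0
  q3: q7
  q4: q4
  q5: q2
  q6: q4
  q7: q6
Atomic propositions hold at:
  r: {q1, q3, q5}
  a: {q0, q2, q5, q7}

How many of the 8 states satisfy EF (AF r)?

5

AF r: least fixpoint, start Z0 = {q1, q3, q5}, add states with every successor in Z. Z1 = {q0, q1, q3, q5}; Z2 = {q0, q1, q2, q3, q5}; fixed.
Sat(AF r) = {q0, q1, q2, q3, q5}
EF (AF r): least fixpoint, start Z0 = {q0, q1, q2, q3, q5}, add states with some successor in Z. Already a fixed point.
Sat(EF (AF r)) = {q0, q1, q2, q3, q5}
|Sat(EF (AF r))| = |{q0, q1, q2, q3, q5}| = 5.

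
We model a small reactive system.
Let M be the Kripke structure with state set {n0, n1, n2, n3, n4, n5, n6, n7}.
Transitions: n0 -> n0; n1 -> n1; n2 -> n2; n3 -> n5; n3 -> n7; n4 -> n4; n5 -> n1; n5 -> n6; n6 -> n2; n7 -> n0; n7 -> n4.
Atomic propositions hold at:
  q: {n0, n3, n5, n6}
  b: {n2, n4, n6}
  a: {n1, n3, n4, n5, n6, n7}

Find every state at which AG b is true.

{n2, n4, n6}

AG b: greatest fixpoint, start Z0 = {n2, n4, n6}, keep only states in Sat with every successor in Z. Already a fixed point.
Sat(AG b) = {n2, n4, n6}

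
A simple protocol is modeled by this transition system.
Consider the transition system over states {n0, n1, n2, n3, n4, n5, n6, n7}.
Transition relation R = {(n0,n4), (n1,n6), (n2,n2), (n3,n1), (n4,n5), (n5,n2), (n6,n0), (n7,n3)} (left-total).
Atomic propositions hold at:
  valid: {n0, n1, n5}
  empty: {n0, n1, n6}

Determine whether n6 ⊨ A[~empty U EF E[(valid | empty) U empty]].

Sat(~empty) = {n2, n3, n4, n5, n7}
Sat(valid | empty) = {n0, n1, n5, n6}
E[(valid | empty) U empty]: least fixpoint, start Z0 = Sat(empty) = {n0, n1, n6}, add states in Sat(valid | empty) with some successor in Z. Already a fixed point.
Sat(E[(valid | empty) U empty]) = {n0, n1, n6}
EF E[(valid | empty) U empty]: least fixpoint, start Z0 = {n0, n1, n6}, add states with some successor in Z. Z1 = {n0, n1, n3, n6}; Z2 = {n0, n1, n3, n6, n7}; fixed.
Sat(EF E[(valid | empty) U empty]) = {n0, n1, n3, n6, n7}
A[~empty U EF E[(valid | empty) U empty]]: least fixpoint, start Z0 = Sat(EF E[(valid | empty) U empty]) = {n0, n1, n3, n6, n7}, add states in Sat(~empty) with every successor in Z. Already a fixed point.
Sat(A[~empty U EF E[(valid | empty) U empty]]) = {n0, n1, n3, n6, n7}
n6 ∈ Sat(A[~empty U EF E[(valid | empty) U empty]]) = {n0, n1, n3, n6, n7}, so the formula holds at n6.

Yes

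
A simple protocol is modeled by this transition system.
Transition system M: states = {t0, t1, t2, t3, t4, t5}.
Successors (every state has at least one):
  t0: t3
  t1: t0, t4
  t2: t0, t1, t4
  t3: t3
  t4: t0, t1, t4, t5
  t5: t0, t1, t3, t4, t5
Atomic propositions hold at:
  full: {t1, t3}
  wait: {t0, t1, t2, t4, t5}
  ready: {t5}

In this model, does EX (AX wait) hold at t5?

Yes

Sat(AX wait) = {s : every successor in {t0, t1, t2, t4, t5}} = {t1, t2, t4}
Sat(EX (AX wait)) = {s : some successor in {t1, t2, t4}} = {t1, t2, t4, t5}
t5 ∈ Sat(EX (AX wait)) = {t1, t2, t4, t5}, so the formula holds at t5.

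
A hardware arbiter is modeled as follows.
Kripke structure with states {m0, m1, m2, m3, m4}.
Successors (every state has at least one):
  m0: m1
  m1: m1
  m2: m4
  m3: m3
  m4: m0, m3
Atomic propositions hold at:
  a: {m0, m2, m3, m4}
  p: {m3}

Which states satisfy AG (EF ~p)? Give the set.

{m0, m1}

Sat(~p) = {m0, m1, m2, m4}
EF ~p: least fixpoint, start Z0 = {m0, m1, m2, m4}, add states with some successor in Z. Already a fixed point.
Sat(EF ~p) = {m0, m1, m2, m4}
AG (EF ~p): greatest fixpoint, start Z0 = {m0, m1, m2, m4}, keep only states in Sat with every successor in Z. Z1 = {m0, m1, m2}; Z2 = {m0, m1}; fixed.
Sat(AG (EF ~p)) = {m0, m1}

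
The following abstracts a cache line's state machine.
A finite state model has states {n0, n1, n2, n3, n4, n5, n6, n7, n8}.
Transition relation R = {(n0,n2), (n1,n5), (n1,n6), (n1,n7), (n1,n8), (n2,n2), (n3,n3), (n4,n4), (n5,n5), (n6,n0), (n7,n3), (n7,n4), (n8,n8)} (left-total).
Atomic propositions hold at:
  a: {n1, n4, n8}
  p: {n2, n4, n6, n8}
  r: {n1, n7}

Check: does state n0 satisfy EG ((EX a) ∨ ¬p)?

No

Sat(EX a) = {s : some successor in {n1, n4, n8}} = {n1, n4, n7, n8}
Sat(¬p) = {n0, n1, n3, n5, n7}
Sat((EX a) ∨ ¬p) = {n0, n1, n3, n4, n5, n7, n8}
EG ((EX a) ∨ ¬p): greatest fixpoint, start Z0 = {n0, n1, n3, n4, n5, n7, n8}, keep only states in Sat with some successor in Z. Z1 = {n1, n3, n4, n5, n7, n8}; fixed.
Sat(EG ((EX a) ∨ ¬p)) = {n1, n3, n4, n5, n7, n8}
n0 ∉ Sat(EG ((EX a) ∨ ¬p)) = {n1, n3, n4, n5, n7, n8}, so the formula does not hold at n0.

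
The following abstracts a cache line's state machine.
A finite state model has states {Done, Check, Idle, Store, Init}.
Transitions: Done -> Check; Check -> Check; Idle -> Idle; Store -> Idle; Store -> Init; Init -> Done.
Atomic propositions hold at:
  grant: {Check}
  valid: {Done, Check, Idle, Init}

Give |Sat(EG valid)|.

EG valid: greatest fixpoint, start Z0 = {Done, Check, Idle, Init}, keep only states in Sat with some successor in Z. Already a fixed point.
Sat(EG valid) = {Done, Check, Idle, Init}
|Sat(EG valid)| = |{Done, Check, Idle, Init}| = 4.

4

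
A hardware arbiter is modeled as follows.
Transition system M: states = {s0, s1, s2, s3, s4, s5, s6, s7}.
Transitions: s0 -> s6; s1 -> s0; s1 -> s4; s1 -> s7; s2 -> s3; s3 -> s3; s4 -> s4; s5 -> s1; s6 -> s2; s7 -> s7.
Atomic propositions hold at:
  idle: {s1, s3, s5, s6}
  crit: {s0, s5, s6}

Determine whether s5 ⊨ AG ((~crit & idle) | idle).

No

Sat(~crit) = {s1, s2, s3, s4, s7}
Sat(~crit & idle) = {s1, s3}
Sat((~crit & idle) | idle) = {s1, s3, s5, s6}
AG ((~crit & idle) | idle): greatest fixpoint, start Z0 = {s1, s3, s5, s6}, keep only states in Sat with every successor in Z. Z1 = {s3, s5}; Z2 = {s3}; fixed.
Sat(AG ((~crit & idle) | idle)) = {s3}
s5 ∉ Sat(AG ((~crit & idle) | idle)) = {s3}, so the formula does not hold at s5.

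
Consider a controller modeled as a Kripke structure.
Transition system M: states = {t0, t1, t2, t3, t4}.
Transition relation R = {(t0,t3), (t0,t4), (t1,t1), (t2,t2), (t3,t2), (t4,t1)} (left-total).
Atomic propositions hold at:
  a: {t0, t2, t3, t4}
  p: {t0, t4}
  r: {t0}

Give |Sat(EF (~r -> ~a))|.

3

Sat(~r) = {t1, t2, t3, t4}
Sat(~a) = {t1}
Sat(~r -> ~a) = {t0, t1}
EF (~r -> ~a): least fixpoint, start Z0 = {t0, t1}, add states with some successor in Z. Z1 = {t0, t1, t4}; fixed.
Sat(EF (~r -> ~a)) = {t0, t1, t4}
|Sat(EF (~r -> ~a))| = |{t0, t1, t4}| = 3.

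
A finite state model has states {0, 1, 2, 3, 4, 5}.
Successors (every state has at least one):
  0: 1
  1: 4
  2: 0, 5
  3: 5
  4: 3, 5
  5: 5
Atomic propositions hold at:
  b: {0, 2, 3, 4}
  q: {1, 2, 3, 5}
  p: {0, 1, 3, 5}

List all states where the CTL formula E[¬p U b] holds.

{0, 2, 3, 4}

Sat(¬p) = {2, 4}
E[¬p U b]: least fixpoint, start Z0 = Sat(b) = {0, 2, 3, 4}, add states in Sat(¬p) with some successor in Z. Already a fixed point.
Sat(E[¬p U b]) = {0, 2, 3, 4}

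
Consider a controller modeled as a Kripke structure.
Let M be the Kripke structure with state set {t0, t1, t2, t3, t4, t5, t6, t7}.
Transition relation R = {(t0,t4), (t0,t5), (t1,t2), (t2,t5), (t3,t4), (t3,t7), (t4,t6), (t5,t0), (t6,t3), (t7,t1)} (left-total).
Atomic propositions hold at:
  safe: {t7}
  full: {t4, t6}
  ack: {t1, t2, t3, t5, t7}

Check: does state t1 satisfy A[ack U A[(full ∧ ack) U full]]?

No

Sat(full ∧ ack) = ∅
A[(full ∧ ack) U full]: least fixpoint, start Z0 = Sat(full) = {t4, t6}, add states in Sat(full ∧ ack) with every successor in Z. Already a fixed point.
Sat(A[(full ∧ ack) U full]) = {t4, t6}
A[ack U A[(full ∧ ack) U full]]: least fixpoint, start Z0 = Sat(A[(full ∧ ack) U full]) = {t4, t6}, add states in Sat(ack) with every successor in Z. Already a fixed point.
Sat(A[ack U A[(full ∧ ack) U full]]) = {t4, t6}
t1 ∉ Sat(A[ack U A[(full ∧ ack) U full]]) = {t4, t6}, so the formula does not hold at t1.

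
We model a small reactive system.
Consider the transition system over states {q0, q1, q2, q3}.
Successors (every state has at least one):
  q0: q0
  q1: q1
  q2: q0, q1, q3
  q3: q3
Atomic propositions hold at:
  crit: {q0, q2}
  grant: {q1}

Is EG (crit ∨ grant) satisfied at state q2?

Sat(crit ∨ grant) = {q0, q1, q2}
EG (crit ∨ grant): greatest fixpoint, start Z0 = {q0, q1, q2}, keep only states in Sat with some successor in Z. Already a fixed point.
Sat(EG (crit ∨ grant)) = {q0, q1, q2}
q2 ∈ Sat(EG (crit ∨ grant)) = {q0, q1, q2}, so the formula holds at q2.

Yes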